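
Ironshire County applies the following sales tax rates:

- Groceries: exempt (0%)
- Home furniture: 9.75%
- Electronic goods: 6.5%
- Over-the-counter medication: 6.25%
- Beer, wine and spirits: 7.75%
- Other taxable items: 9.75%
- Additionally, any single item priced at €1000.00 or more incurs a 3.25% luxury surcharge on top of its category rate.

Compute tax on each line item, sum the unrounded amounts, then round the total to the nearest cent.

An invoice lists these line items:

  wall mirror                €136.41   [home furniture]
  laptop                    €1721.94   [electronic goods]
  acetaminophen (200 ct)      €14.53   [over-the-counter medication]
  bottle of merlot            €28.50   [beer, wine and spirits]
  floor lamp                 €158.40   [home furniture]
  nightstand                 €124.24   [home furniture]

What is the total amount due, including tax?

€2395.88

Wall mirror €136.41: home furniture → 9.75% → €13.299975
Laptop €1721.94: electronic goods → 6.5% + 3.25% surcharge = 9.75% → €167.88915
Acetaminophen (200 ct) €14.53: over-the-counter medication → 6.25% → €0.908125
Bottle of merlot €28.50: beer, wine and spirits → 7.75% → €2.20875
Floor lamp €158.40: home furniture → 9.75% → €15.444
Nightstand €124.24: home furniture → 9.75% → €12.1134
Subtotal = €2184.02; unrounded tax = €211.8634 → €211.86; total due = €2395.88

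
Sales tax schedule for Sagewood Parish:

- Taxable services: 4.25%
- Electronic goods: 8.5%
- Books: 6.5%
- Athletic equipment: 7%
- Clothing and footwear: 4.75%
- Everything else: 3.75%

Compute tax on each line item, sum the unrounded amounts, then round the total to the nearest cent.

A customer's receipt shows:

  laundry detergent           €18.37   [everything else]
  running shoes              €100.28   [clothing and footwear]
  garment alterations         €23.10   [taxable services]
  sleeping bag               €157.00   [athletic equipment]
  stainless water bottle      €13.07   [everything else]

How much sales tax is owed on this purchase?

€17.91

Laundry detergent €18.37: everything else → 3.75% → €0.688875
Running shoes €100.28: clothing and footwear → 4.75% → €4.7633
Garment alterations €23.10: taxable services → 4.25% → €0.98175
Sleeping bag €157.00: athletic equipment → 7% → €10.99
Stainless water bottle €13.07: everything else → 3.75% → €0.490125
Unrounded tax sum = €17.91405 → €17.91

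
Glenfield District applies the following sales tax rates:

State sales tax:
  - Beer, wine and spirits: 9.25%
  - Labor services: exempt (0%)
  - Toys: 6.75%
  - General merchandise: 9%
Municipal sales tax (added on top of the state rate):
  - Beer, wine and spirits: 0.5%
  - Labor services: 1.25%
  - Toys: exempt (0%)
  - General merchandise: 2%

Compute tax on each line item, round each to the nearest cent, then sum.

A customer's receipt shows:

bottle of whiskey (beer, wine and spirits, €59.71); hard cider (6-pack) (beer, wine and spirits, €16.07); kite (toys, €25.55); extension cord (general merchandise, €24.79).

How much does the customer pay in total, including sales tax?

€137.96

Bottle of whiskey €59.71: beer, wine and spirits → 9.25% + 0.5% municipal = 9.75% → €5.82
Hard cider (6-pack) €16.07: beer, wine and spirits → 9.25% + 0.5% municipal = 9.75% → €1.57
Kite €25.55: toys → 6.75% + 0% municipal = 6.75% → €1.72
Extension cord €24.79: general merchandise → 9% + 2% municipal = 11% → €2.73
Subtotal = €126.12; tax = €11.84; total due = €137.96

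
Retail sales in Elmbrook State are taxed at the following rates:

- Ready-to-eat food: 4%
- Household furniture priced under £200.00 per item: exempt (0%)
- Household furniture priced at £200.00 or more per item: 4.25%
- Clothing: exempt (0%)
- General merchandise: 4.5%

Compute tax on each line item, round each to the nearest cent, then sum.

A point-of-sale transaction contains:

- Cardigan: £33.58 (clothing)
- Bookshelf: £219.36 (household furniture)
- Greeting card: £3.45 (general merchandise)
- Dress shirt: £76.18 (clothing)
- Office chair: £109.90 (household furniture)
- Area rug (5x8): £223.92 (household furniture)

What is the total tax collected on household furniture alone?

Bookshelf £219.36: household furniture, £200.00 or more → 4.25% → £9.32
Office chair £109.90: household furniture, under £200.00 → 0% → £0.00
Area rug (5x8) £223.92: household furniture, £200.00 or more → 4.25% → £9.52
Tax on household furniture = £9.32 + £0.00 + £9.52 = £18.84

£18.84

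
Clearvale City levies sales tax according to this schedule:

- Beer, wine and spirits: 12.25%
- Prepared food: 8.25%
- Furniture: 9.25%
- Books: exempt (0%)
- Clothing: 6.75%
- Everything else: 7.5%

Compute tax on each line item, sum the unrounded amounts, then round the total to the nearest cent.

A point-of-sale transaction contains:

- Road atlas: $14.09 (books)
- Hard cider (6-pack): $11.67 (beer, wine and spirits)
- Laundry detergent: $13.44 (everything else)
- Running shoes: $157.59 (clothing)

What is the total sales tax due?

$13.07

Road atlas $14.09: books → 0% → $0.00
Hard cider (6-pack) $11.67: beer, wine and spirits → 12.25% → $1.429575
Laundry detergent $13.44: everything else → 7.5% → $1.008
Running shoes $157.59: clothing → 6.75% → $10.637325
Unrounded tax sum = $13.0749 → $13.07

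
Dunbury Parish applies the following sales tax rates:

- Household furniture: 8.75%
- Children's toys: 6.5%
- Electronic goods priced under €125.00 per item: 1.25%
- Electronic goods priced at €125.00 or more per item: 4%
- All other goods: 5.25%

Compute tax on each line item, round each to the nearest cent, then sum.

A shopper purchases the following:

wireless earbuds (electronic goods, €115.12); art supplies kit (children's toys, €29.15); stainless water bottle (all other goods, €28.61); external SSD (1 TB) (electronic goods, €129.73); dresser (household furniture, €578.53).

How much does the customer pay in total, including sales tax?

Wireless earbuds €115.12: electronic goods, under €125.00 → 1.25% → €1.44
Art supplies kit €29.15: children's toys → 6.5% → €1.89
Stainless water bottle €28.61: all other goods → 5.25% → €1.50
External SSD (1 TB) €129.73: electronic goods, €125.00 or more → 4% → €5.19
Dresser €578.53: household furniture → 8.75% → €50.62
Subtotal = €881.14; tax = €60.64; total due = €941.78

€941.78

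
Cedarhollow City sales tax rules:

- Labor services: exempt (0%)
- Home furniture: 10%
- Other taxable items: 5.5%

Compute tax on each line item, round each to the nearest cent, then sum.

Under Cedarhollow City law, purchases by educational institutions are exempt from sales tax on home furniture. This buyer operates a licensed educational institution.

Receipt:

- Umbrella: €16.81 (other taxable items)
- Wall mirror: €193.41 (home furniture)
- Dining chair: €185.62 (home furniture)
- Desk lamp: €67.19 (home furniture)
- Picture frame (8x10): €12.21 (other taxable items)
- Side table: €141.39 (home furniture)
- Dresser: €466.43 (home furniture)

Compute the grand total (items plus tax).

Umbrella €16.81: other taxable items → 5.5% → €0.92
Wall mirror €193.41: home furniture, buyer-exempt → 0% → €0.00
Dining chair €185.62: home furniture, buyer-exempt → 0% → €0.00
Desk lamp €67.19: home furniture, buyer-exempt → 0% → €0.00
Picture frame (8x10) €12.21: other taxable items → 5.5% → €0.67
Side table €141.39: home furniture, buyer-exempt → 0% → €0.00
Dresser €466.43: home furniture, buyer-exempt → 0% → €0.00
Subtotal = €1083.06; tax = €1.59; total due = €1084.65

€1084.65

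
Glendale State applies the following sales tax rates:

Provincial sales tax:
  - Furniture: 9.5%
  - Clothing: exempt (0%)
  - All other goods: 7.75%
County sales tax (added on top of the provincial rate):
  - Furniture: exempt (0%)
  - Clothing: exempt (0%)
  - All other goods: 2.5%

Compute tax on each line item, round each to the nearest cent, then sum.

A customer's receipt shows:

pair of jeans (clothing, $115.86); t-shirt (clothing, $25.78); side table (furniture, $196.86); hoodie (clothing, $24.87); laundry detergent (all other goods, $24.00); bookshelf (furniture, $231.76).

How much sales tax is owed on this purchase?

Pair of jeans $115.86: clothing → 0% + 0% county = 0% → $0.00
T-shirt $25.78: clothing → 0% + 0% county = 0% → $0.00
Side table $196.86: furniture → 9.5% + 0% county = 9.5% → $18.70
Hoodie $24.87: clothing → 0% + 0% county = 0% → $0.00
Laundry detergent $24.00: all other goods → 7.75% + 2.5% county = 10.25% → $2.46
Bookshelf $231.76: furniture → 9.5% + 0% county = 9.5% → $22.02
Total tax = $18.70 + $2.46 + $22.02 = $43.18

$43.18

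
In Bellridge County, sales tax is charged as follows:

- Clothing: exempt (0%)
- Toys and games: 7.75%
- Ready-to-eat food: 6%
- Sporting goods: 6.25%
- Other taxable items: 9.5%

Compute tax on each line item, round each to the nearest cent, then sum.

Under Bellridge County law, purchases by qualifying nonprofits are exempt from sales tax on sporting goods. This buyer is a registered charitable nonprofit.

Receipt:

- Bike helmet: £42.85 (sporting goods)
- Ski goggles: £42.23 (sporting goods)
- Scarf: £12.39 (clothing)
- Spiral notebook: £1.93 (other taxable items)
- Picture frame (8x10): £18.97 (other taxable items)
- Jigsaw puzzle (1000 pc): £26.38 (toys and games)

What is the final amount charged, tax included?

£148.77

Bike helmet £42.85: sporting goods, buyer-exempt → 0% → £0.00
Ski goggles £42.23: sporting goods, buyer-exempt → 0% → £0.00
Scarf £12.39: clothing → 0% → £0.00
Spiral notebook £1.93: other taxable items → 9.5% → £0.18
Picture frame (8x10) £18.97: other taxable items → 9.5% → £1.80
Jigsaw puzzle (1000 pc) £26.38: toys and games → 7.75% → £2.04
Subtotal = £144.75; tax = £4.02; total due = £148.77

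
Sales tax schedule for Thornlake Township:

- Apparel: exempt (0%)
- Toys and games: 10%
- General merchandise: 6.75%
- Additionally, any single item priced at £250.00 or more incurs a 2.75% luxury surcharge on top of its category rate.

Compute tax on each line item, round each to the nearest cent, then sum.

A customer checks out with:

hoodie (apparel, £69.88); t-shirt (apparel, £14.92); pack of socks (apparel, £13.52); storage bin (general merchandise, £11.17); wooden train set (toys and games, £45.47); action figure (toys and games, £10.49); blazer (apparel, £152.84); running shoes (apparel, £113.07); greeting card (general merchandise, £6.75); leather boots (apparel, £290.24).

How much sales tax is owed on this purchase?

£14.79

Hoodie £69.88: apparel → 0% → £0.00
T-shirt £14.92: apparel → 0% → £0.00
Pack of socks £13.52: apparel → 0% → £0.00
Storage bin £11.17: general merchandise → 6.75% → £0.75
Wooden train set £45.47: toys and games → 10% → £4.55
Action figure £10.49: toys and games → 10% → £1.05
Blazer £152.84: apparel → 0% → £0.00
Running shoes £113.07: apparel → 0% → £0.00
Greeting card £6.75: general merchandise → 6.75% → £0.46
Leather boots £290.24: apparel → 0% + 2.75% surcharge = 2.75% → £7.98
Total tax = £0.75 + £4.55 + £1.05 + £0.46 + £7.98 = £14.79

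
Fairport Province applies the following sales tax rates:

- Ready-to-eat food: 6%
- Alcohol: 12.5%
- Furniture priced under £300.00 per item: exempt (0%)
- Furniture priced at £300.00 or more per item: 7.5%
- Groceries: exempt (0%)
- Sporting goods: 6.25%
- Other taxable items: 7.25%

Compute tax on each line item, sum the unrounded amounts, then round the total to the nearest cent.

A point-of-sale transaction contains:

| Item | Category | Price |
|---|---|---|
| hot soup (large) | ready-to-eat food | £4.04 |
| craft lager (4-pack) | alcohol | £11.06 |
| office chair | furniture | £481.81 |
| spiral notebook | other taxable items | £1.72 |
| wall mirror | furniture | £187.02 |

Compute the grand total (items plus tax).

£723.54

Hot soup (large) £4.04: ready-to-eat food → 6% → £0.2424
Craft lager (4-pack) £11.06: alcohol → 12.5% → £1.3825
Office chair £481.81: furniture, £300.00 or more → 7.5% → £36.13575
Spiral notebook £1.72: other taxable items → 7.25% → £0.1247
Wall mirror £187.02: furniture, under £300.00 → 0% → £0.00
Subtotal = £685.65; unrounded tax = £37.88535 → £37.89; total due = £723.54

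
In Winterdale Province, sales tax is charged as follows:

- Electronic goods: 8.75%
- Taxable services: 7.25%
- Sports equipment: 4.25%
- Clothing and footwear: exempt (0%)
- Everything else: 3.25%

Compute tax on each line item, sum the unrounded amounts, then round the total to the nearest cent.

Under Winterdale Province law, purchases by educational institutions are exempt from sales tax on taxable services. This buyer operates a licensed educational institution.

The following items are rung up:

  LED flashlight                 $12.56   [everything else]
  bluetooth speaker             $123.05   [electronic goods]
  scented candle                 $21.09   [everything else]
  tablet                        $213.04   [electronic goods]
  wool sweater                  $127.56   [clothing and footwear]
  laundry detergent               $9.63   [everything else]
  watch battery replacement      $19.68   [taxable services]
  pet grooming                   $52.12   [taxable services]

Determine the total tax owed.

$30.81

LED flashlight $12.56: everything else → 3.25% → $0.4082
Bluetooth speaker $123.05: electronic goods → 8.75% → $10.766875
Scented candle $21.09: everything else → 3.25% → $0.685425
Tablet $213.04: electronic goods → 8.75% → $18.641
Wool sweater $127.56: clothing and footwear → 0% → $0.00
Laundry detergent $9.63: everything else → 3.25% → $0.312975
Watch battery replacement $19.68: taxable services, buyer-exempt → 0% → $0.00
Pet grooming $52.12: taxable services, buyer-exempt → 0% → $0.00
Unrounded tax sum = $30.814475 → $30.81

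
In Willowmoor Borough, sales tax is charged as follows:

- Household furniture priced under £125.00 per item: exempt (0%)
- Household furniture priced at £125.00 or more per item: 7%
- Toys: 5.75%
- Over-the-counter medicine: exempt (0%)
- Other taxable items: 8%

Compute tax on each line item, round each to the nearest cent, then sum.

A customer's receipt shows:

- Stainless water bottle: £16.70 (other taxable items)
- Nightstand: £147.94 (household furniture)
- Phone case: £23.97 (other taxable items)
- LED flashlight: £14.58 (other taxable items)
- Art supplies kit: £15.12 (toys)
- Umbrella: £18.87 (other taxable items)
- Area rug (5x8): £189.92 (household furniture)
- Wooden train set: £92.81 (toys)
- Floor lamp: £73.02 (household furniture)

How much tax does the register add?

Stainless water bottle £16.70: other taxable items → 8% → £1.34
Nightstand £147.94: household furniture, £125.00 or more → 7% → £10.36
Phone case £23.97: other taxable items → 8% → £1.92
LED flashlight £14.58: other taxable items → 8% → £1.17
Art supplies kit £15.12: toys → 5.75% → £0.87
Umbrella £18.87: other taxable items → 8% → £1.51
Area rug (5x8) £189.92: household furniture, £125.00 or more → 7% → £13.29
Wooden train set £92.81: toys → 5.75% → £5.34
Floor lamp £73.02: household furniture, under £125.00 → 0% → £0.00
Total tax = £1.34 + £10.36 + £1.92 + £1.17 + £0.87 + £1.51 + £13.29 + £5.34 = £35.80

£35.80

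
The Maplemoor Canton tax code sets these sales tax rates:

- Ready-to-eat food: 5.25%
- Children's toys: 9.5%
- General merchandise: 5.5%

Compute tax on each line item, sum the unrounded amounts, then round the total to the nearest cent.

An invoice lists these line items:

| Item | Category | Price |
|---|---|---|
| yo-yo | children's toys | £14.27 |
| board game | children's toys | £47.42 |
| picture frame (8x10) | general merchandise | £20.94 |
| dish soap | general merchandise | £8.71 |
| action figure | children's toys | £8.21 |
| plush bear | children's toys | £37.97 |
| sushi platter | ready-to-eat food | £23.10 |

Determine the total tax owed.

Yo-yo £14.27: children's toys → 9.5% → £1.35565
Board game £47.42: children's toys → 9.5% → £4.5049
Picture frame (8x10) £20.94: general merchandise → 5.5% → £1.1517
Dish soap £8.71: general merchandise → 5.5% → £0.47905
Action figure £8.21: children's toys → 9.5% → £0.77995
Plush bear £37.97: children's toys → 9.5% → £3.60715
Sushi platter £23.10: ready-to-eat food → 5.25% → £1.21275
Unrounded tax sum = £13.09115 → £13.09

£13.09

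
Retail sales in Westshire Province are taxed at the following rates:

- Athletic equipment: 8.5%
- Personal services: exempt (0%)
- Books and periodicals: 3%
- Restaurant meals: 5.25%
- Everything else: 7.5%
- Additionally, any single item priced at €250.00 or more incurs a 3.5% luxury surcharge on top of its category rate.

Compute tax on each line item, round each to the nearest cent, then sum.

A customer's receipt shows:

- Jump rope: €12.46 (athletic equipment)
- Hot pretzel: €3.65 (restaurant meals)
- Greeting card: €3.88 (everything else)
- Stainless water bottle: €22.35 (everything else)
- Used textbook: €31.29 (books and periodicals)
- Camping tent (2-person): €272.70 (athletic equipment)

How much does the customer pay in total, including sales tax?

Jump rope €12.46: athletic equipment → 8.5% → €1.06
Hot pretzel €3.65: restaurant meals → 5.25% → €0.19
Greeting card €3.88: everything else → 7.5% → €0.29
Stainless water bottle €22.35: everything else → 7.5% → €1.68
Used textbook €31.29: books and periodicals → 3% → €0.94
Camping tent (2-person) €272.70: athletic equipment → 8.5% + 3.5% surcharge = 12% → €32.72
Subtotal = €346.33; tax = €36.88; total due = €383.21

€383.21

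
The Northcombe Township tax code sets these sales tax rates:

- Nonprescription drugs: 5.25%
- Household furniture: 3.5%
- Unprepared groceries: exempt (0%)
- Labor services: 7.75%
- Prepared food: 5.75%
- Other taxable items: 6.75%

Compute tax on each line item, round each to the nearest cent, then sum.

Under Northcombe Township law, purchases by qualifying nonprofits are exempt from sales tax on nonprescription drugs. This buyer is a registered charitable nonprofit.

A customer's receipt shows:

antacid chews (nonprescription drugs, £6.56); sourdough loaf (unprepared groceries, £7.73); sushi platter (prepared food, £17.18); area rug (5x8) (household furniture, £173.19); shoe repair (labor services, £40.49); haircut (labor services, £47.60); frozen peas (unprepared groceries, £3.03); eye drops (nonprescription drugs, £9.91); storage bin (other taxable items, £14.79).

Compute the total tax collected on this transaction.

Antacid chews £6.56: nonprescription drugs, buyer-exempt → 0% → £0.00
Sourdough loaf £7.73: unprepared groceries → 0% → £0.00
Sushi platter £17.18: prepared food → 5.75% → £0.99
Area rug (5x8) £173.19: household furniture → 3.5% → £6.06
Shoe repair £40.49: labor services → 7.75% → £3.14
Haircut £47.60: labor services → 7.75% → £3.69
Frozen peas £3.03: unprepared groceries → 0% → £0.00
Eye drops £9.91: nonprescription drugs, buyer-exempt → 0% → £0.00
Storage bin £14.79: other taxable items → 6.75% → £1.00
Total tax = £0.99 + £6.06 + £3.14 + £3.69 + £1.00 = £14.88

£14.88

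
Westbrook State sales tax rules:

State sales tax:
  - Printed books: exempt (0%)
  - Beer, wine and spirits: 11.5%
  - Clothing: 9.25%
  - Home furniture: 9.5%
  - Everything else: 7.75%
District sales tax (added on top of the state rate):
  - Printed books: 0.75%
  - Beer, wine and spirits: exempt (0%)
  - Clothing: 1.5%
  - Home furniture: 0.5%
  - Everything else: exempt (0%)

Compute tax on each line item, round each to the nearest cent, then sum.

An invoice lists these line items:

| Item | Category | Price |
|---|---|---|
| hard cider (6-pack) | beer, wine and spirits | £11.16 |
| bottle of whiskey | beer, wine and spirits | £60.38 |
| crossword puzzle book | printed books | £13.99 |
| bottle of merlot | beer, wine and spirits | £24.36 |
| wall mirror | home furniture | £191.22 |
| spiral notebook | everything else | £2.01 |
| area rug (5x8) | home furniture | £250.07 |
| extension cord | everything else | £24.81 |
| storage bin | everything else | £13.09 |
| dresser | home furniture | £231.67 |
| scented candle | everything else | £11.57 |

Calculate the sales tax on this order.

£82.41

Hard cider (6-pack) £11.16: beer, wine and spirits → 11.5% + 0% district = 11.5% → £1.28
Bottle of whiskey £60.38: beer, wine and spirits → 11.5% + 0% district = 11.5% → £6.94
Crossword puzzle book £13.99: printed books → 0% + 0.75% district = 0.75% → £0.10
Bottle of merlot £24.36: beer, wine and spirits → 11.5% + 0% district = 11.5% → £2.80
Wall mirror £191.22: home furniture → 9.5% + 0.5% district = 10% → £19.12
Spiral notebook £2.01: everything else → 7.75% + 0% district = 7.75% → £0.16
Area rug (5x8) £250.07: home furniture → 9.5% + 0.5% district = 10% → £25.01
Extension cord £24.81: everything else → 7.75% + 0% district = 7.75% → £1.92
Storage bin £13.09: everything else → 7.75% + 0% district = 7.75% → £1.01
Dresser £231.67: home furniture → 9.5% + 0.5% district = 10% → £23.17
Scented candle £11.57: everything else → 7.75% + 0% district = 7.75% → £0.90
Total tax = £1.28 + £6.94 + £0.10 + £2.80 + £19.12 + £0.16 + £25.01 + £1.92 + £1.01 + £23.17 + £0.90 = £82.41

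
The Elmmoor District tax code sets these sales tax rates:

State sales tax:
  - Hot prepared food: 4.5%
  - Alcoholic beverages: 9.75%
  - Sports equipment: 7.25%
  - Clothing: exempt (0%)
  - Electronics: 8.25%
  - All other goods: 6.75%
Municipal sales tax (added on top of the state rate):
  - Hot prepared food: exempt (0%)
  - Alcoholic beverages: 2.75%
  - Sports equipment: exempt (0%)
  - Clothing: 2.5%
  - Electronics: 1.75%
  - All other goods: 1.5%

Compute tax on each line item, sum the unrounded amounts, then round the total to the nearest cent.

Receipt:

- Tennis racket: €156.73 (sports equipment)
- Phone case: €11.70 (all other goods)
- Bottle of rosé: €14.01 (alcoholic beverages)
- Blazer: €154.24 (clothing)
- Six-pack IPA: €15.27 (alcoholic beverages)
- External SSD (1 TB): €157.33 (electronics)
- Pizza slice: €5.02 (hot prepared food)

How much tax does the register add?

€35.80

Tennis racket €156.73: sports equipment → 7.25% + 0% municipal = 7.25% → €11.362925
Phone case €11.70: all other goods → 6.75% + 1.5% municipal = 8.25% → €0.96525
Bottle of rosé €14.01: alcoholic beverages → 9.75% + 2.75% municipal = 12.5% → €1.75125
Blazer €154.24: clothing → 0% + 2.5% municipal = 2.5% → €3.856
Six-pack IPA €15.27: alcoholic beverages → 9.75% + 2.75% municipal = 12.5% → €1.90875
External SSD (1 TB) €157.33: electronics → 8.25% + 1.75% municipal = 10% → €15.733
Pizza slice €5.02: hot prepared food → 4.5% + 0% municipal = 4.5% → €0.2259
Unrounded tax sum = €35.803075 → €35.80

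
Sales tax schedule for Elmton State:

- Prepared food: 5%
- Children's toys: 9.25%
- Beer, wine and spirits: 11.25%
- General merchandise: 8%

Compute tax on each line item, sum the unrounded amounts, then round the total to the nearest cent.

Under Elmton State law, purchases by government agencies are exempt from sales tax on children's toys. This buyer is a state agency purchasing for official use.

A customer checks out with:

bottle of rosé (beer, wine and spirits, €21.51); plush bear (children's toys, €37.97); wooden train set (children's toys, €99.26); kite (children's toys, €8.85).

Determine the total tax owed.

€2.42

Bottle of rosé €21.51: beer, wine and spirits → 11.25% → €2.419875
Plush bear €37.97: children's toys, buyer-exempt → 0% → €0.00
Wooden train set €99.26: children's toys, buyer-exempt → 0% → €0.00
Kite €8.85: children's toys, buyer-exempt → 0% → €0.00
Unrounded tax sum = €2.419875 → €2.42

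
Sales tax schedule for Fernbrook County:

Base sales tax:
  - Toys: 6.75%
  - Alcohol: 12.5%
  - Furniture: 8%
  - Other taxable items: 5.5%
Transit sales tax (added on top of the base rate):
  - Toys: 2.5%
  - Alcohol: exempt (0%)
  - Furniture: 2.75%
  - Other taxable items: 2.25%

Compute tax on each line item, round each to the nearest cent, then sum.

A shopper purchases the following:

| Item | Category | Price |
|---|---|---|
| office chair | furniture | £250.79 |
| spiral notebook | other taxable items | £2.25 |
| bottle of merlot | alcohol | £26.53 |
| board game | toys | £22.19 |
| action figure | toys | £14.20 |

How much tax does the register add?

Office chair £250.79: furniture → 8% + 2.75% transit = 10.75% → £26.96
Spiral notebook £2.25: other taxable items → 5.5% + 2.25% transit = 7.75% → £0.17
Bottle of merlot £26.53: alcohol → 12.5% + 0% transit = 12.5% → £3.32
Board game £22.19: toys → 6.75% + 2.5% transit = 9.25% → £2.05
Action figure £14.20: toys → 6.75% + 2.5% transit = 9.25% → £1.31
Total tax = £26.96 + £0.17 + £3.32 + £2.05 + £1.31 = £33.81

£33.81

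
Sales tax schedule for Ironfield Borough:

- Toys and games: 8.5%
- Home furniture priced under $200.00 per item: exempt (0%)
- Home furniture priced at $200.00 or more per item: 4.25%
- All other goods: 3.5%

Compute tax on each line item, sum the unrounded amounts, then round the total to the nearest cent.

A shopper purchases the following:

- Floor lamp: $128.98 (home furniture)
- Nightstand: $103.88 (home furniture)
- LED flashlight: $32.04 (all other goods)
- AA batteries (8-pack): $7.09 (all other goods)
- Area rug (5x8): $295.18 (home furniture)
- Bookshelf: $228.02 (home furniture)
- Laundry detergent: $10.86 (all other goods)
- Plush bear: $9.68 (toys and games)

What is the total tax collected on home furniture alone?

Floor lamp $128.98: home furniture, under $200.00 → 0% → $0.00
Nightstand $103.88: home furniture, under $200.00 → 0% → $0.00
Area rug (5x8) $295.18: home furniture, $200.00 or more → 4.25% → $12.54515
Bookshelf $228.02: home furniture, $200.00 or more → 4.25% → $9.69085
Tax on home furniture: unrounded sum = $22.236 → $22.24

$22.24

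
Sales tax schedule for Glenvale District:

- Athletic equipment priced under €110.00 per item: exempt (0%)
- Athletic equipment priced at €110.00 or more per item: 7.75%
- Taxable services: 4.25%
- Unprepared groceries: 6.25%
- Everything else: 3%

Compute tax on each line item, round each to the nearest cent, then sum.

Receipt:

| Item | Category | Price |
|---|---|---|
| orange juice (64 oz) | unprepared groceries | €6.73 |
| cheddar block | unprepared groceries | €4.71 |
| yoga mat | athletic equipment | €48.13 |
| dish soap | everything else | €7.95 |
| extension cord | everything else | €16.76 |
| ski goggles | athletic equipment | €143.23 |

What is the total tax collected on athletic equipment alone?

Yoga mat €48.13: athletic equipment, under €110.00 → 0% → €0.00
Ski goggles €143.23: athletic equipment, €110.00 or more → 7.75% → €11.10
Tax on athletic equipment = €0.00 + €11.10 = €11.10

€11.10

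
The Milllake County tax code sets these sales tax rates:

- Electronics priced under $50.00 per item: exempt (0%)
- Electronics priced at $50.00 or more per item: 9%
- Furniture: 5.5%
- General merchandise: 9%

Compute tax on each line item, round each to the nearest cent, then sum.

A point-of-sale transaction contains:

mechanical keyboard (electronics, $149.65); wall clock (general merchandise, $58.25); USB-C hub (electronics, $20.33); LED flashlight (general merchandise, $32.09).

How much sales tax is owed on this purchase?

Mechanical keyboard $149.65: electronics, $50.00 or more → 9% → $13.47
Wall clock $58.25: general merchandise → 9% → $5.24
USB-C hub $20.33: electronics, under $50.00 → 0% → $0.00
LED flashlight $32.09: general merchandise → 9% → $2.89
Total tax = $13.47 + $5.24 + $2.89 = $21.60

$21.60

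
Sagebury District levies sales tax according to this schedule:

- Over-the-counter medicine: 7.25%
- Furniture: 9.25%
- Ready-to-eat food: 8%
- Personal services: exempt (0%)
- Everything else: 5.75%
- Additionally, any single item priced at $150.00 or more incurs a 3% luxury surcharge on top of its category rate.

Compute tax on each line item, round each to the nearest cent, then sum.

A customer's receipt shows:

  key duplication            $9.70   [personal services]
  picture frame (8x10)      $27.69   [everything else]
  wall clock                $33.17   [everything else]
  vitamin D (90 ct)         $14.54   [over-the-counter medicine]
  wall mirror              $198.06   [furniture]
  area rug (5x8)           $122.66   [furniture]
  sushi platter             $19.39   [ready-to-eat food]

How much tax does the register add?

Key duplication $9.70: personal services → 0% → $0.00
Picture frame (8x10) $27.69: everything else → 5.75% → $1.59
Wall clock $33.17: everything else → 5.75% → $1.91
Vitamin D (90 ct) $14.54: over-the-counter medicine → 7.25% → $1.05
Wall mirror $198.06: furniture → 9.25% + 3% surcharge = 12.25% → $24.26
Area rug (5x8) $122.66: furniture → 9.25% → $11.35
Sushi platter $19.39: ready-to-eat food → 8% → $1.55
Total tax = $1.59 + $1.91 + $1.05 + $24.26 + $11.35 + $1.55 = $41.71

$41.71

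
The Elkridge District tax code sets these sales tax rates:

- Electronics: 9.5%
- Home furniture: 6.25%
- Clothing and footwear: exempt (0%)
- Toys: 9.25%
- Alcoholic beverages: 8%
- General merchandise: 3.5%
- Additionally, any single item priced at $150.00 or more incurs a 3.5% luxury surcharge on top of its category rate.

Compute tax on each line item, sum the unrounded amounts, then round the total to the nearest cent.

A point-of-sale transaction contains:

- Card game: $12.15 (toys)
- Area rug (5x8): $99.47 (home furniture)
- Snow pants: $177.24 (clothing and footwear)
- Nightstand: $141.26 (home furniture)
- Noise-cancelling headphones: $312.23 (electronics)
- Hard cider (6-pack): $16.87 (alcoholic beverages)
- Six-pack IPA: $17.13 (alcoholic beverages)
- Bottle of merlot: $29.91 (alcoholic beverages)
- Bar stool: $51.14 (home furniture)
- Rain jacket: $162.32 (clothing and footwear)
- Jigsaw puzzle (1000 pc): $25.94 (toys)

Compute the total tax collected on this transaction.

Card game $12.15: toys → 9.25% → $1.123875
Area rug (5x8) $99.47: home furniture → 6.25% → $6.216875
Snow pants $177.24: clothing and footwear → 0% + 3.5% surcharge = 3.5% → $6.2034
Nightstand $141.26: home furniture → 6.25% → $8.82875
Noise-cancelling headphones $312.23: electronics → 9.5% + 3.5% surcharge = 13% → $40.5899
Hard cider (6-pack) $16.87: alcoholic beverages → 8% → $1.3496
Six-pack IPA $17.13: alcoholic beverages → 8% → $1.3704
Bottle of merlot $29.91: alcoholic beverages → 8% → $2.3928
Bar stool $51.14: home furniture → 6.25% → $3.19625
Rain jacket $162.32: clothing and footwear → 0% + 3.5% surcharge = 3.5% → $5.6812
Jigsaw puzzle (1000 pc) $25.94: toys → 9.25% → $2.39945
Unrounded tax sum = $79.3525 → $79.35

$79.35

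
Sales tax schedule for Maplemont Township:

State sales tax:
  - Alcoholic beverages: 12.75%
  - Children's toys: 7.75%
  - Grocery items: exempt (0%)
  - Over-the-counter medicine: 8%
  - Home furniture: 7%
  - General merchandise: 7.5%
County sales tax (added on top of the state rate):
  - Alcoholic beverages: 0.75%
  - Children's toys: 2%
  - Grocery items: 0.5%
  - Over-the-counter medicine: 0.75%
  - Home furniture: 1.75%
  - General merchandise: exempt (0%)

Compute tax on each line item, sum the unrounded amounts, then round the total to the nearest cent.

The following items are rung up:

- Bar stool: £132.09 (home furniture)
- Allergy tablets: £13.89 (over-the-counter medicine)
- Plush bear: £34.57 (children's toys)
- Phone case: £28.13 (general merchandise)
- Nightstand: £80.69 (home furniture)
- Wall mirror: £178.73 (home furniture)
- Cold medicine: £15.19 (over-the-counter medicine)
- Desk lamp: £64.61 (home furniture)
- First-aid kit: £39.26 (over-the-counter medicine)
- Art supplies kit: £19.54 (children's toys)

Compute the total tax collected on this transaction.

£53.28

Bar stool £132.09: home furniture → 7% + 1.75% county = 8.75% → £11.557875
Allergy tablets £13.89: over-the-counter medicine → 8% + 0.75% county = 8.75% → £1.215375
Plush bear £34.57: children's toys → 7.75% + 2% county = 9.75% → £3.370575
Phone case £28.13: general merchandise → 7.5% + 0% county = 7.5% → £2.10975
Nightstand £80.69: home furniture → 7% + 1.75% county = 8.75% → £7.060375
Wall mirror £178.73: home furniture → 7% + 1.75% county = 8.75% → £15.638875
Cold medicine £15.19: over-the-counter medicine → 8% + 0.75% county = 8.75% → £1.329125
Desk lamp £64.61: home furniture → 7% + 1.75% county = 8.75% → £5.653375
First-aid kit £39.26: over-the-counter medicine → 8% + 0.75% county = 8.75% → £3.43525
Art supplies kit £19.54: children's toys → 7.75% + 2% county = 9.75% → £1.90515
Unrounded tax sum = £53.275725 → £53.28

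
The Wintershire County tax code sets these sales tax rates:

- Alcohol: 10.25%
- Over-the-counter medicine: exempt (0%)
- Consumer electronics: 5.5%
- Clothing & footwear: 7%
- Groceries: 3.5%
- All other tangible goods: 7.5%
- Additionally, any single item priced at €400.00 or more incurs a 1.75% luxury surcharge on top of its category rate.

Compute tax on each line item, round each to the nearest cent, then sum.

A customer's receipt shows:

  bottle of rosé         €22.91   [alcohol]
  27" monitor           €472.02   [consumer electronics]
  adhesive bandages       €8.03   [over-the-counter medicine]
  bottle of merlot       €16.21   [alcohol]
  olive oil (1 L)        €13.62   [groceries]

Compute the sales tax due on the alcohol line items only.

Bottle of rosé €22.91: alcohol → 10.25% → €2.35
Bottle of merlot €16.21: alcohol → 10.25% → €1.66
Tax on alcohol = €2.35 + €1.66 = €4.01

€4.01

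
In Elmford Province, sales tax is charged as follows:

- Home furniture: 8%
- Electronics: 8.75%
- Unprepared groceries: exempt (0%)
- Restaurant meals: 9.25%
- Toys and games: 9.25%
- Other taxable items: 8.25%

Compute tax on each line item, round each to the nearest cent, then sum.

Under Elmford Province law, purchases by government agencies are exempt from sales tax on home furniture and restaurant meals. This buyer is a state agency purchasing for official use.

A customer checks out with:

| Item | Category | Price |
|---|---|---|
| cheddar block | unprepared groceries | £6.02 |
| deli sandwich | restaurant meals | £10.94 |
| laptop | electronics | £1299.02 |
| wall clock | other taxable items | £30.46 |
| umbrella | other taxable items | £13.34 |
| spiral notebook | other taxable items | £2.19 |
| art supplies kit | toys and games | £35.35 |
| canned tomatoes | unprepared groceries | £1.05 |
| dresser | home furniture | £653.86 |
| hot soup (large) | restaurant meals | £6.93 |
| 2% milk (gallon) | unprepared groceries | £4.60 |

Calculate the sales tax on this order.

Cheddar block £6.02: unprepared groceries → 0% → £0.00
Deli sandwich £10.94: restaurant meals, buyer-exempt → 0% → £0.00
Laptop £1299.02: electronics → 8.75% → £113.66
Wall clock £30.46: other taxable items → 8.25% → £2.51
Umbrella £13.34: other taxable items → 8.25% → £1.10
Spiral notebook £2.19: other taxable items → 8.25% → £0.18
Art supplies kit £35.35: toys and games → 9.25% → £3.27
Canned tomatoes £1.05: unprepared groceries → 0% → £0.00
Dresser £653.86: home furniture, buyer-exempt → 0% → £0.00
Hot soup (large) £6.93: restaurant meals, buyer-exempt → 0% → £0.00
2% milk (gallon) £4.60: unprepared groceries → 0% → £0.00
Total tax = £113.66 + £2.51 + £1.10 + £0.18 + £3.27 = £120.72

£120.72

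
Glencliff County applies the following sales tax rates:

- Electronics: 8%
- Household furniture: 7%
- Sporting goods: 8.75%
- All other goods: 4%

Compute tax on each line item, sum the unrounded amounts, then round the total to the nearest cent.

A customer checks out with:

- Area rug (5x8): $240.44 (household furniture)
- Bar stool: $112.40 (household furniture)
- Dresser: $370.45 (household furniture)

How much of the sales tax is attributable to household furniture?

Area rug (5x8) $240.44: household furniture → 7% → $16.8308
Bar stool $112.40: household furniture → 7% → $7.868
Dresser $370.45: household furniture → 7% → $25.9315
Tax on household furniture: unrounded sum = $50.6303 → $50.63

$50.63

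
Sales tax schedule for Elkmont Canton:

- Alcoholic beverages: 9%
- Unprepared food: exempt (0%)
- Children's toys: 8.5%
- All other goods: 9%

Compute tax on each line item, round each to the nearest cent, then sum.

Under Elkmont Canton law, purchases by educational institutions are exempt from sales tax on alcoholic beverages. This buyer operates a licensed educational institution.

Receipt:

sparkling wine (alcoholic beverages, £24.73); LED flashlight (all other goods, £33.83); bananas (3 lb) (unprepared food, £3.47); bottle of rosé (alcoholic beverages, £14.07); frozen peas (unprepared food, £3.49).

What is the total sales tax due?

£3.04

Sparkling wine £24.73: alcoholic beverages, buyer-exempt → 0% → £0.00
LED flashlight £33.83: all other goods → 9% → £3.04
Bananas (3 lb) £3.47: unprepared food → 0% → £0.00
Bottle of rosé £14.07: alcoholic beverages, buyer-exempt → 0% → £0.00
Frozen peas £3.49: unprepared food → 0% → £0.00
Total tax = £3.04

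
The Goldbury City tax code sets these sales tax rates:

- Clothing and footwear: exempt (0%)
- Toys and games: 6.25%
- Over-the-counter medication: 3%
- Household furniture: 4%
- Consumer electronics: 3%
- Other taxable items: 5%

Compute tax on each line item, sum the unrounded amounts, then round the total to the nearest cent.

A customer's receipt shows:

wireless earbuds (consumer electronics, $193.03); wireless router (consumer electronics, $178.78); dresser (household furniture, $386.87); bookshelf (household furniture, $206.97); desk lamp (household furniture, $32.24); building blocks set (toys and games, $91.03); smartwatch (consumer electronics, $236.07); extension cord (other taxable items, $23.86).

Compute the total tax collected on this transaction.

Wireless earbuds $193.03: consumer electronics → 3% → $5.7909
Wireless router $178.78: consumer electronics → 3% → $5.3634
Dresser $386.87: household furniture → 4% → $15.4748
Bookshelf $206.97: household furniture → 4% → $8.2788
Desk lamp $32.24: household furniture → 4% → $1.2896
Building blocks set $91.03: toys and games → 6.25% → $5.689375
Smartwatch $236.07: consumer electronics → 3% → $7.0821
Extension cord $23.86: other taxable items → 5% → $1.193
Unrounded tax sum = $50.161975 → $50.16

$50.16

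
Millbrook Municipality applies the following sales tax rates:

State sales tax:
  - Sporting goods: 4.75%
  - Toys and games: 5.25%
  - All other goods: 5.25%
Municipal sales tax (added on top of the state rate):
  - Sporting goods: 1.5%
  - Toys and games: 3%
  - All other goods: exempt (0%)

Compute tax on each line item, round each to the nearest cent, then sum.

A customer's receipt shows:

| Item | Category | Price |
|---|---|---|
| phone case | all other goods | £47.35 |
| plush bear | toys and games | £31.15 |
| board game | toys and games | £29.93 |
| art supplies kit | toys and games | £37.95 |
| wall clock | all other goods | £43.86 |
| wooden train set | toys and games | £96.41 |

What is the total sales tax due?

£20.91

Phone case £47.35: all other goods → 5.25% + 0% municipal = 5.25% → £2.49
Plush bear £31.15: toys and games → 5.25% + 3% municipal = 8.25% → £2.57
Board game £29.93: toys and games → 5.25% + 3% municipal = 8.25% → £2.47
Art supplies kit £37.95: toys and games → 5.25% + 3% municipal = 8.25% → £3.13
Wall clock £43.86: all other goods → 5.25% + 0% municipal = 5.25% → £2.30
Wooden train set £96.41: toys and games → 5.25% + 3% municipal = 8.25% → £7.95
Total tax = £2.49 + £2.57 + £2.47 + £3.13 + £2.30 + £7.95 = £20.91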